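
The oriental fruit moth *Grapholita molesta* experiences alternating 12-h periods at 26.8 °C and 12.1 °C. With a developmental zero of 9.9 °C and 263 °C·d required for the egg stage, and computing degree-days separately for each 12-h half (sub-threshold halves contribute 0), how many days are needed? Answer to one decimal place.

Day half: max(0, 26.8 − 9.9) × 0.5 = 16.9 × 0.5 = 8.45 DD.
Night half: max(0, 12.1 − 9.9) × 0.5 = 2.2 × 0.5 = 1.10 DD.
Per 24 h: 9.55 DD/day.
Duration = 263 / 9.55 = 27.539 ≈ 27.5 days.

27.5 days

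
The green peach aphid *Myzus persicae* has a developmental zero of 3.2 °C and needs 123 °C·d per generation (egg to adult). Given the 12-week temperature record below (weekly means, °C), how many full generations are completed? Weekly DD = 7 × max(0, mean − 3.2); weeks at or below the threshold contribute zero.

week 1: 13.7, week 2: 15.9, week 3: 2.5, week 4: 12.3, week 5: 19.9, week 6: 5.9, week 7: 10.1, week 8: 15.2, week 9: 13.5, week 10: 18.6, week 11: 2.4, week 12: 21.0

6 generations

Weekly DD (7 × max(0, T̄ − 3.2)): 73.5, 88.9, 0.0, 63.7, 116.9, 18.9, 48.3, 84.0, 72.1, 107.8, 0.0, 124.6.
Season total = 798.7 DD.
Complete generations = ⌊798.7 / 123⌋ = 6.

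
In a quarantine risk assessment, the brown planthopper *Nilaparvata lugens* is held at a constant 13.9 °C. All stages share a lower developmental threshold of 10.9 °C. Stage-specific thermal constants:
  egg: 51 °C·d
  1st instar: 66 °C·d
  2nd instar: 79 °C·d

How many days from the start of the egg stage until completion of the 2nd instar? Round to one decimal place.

65.3 days

Daily accumulation at 13.9 °C = 13.9 − 10.9 = 3.0 DD/day.
Total K = 51 + 66 + 79 = 196 DD.
Total duration = 196 / 3.0 = 65.333 ≈ 65.3 days.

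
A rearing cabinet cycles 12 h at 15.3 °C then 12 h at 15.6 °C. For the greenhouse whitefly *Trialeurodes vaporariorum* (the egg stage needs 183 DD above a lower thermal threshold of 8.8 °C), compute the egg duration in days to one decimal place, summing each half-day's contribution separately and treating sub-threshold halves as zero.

27.5 days

Day half: max(0, 15.3 − 8.8) × 0.5 = 6.5 × 0.5 = 3.25 DD.
Night half: max(0, 15.6 − 8.8) × 0.5 = 6.8 × 0.5 = 3.40 DD.
Per 24 h: 6.65 DD/day.
Duration = 183 / 6.65 = 27.519 ≈ 27.5 days.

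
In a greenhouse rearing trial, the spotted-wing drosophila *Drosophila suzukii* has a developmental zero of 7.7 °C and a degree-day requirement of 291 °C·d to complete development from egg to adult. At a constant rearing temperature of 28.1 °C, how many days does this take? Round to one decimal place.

Daily accumulation = 28.1 − 7.7 = 20.4 DD/day.
Duration = 291 / 20.4 = 14.265 ≈ 14.3 days.

14.3 days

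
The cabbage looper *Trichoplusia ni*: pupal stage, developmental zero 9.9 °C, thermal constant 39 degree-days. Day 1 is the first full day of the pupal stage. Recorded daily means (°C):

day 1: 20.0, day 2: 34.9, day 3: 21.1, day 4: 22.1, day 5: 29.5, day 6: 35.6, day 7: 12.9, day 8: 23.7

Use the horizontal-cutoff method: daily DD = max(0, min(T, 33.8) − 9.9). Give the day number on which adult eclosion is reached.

Daily DD above 9.9 °C (capped at 23.9): 10.1, 23.9, 11.2, 12.2, 19.6, 23.9, 3.0, 13.8.
Cumulative: 10.1, 34.0, 45.2, 57.4, 77.0, 100.9, 103.9, 117.7.
The total first reaches 39 DD on day 3.

day 3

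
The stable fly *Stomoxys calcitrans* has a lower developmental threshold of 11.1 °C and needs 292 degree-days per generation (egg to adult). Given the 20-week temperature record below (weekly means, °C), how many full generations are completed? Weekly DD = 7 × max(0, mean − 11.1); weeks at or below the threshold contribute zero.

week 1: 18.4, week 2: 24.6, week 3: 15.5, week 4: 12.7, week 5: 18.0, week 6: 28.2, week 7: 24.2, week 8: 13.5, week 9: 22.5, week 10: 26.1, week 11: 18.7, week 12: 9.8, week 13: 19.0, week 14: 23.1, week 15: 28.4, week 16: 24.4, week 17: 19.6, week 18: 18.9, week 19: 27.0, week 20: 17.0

4 generations

Weekly DD (7 × max(0, T̄ − 11.1)): 51.1, 94.5, 30.8, 11.2, 48.3, 119.7, 91.7, 16.8, 79.8, 105.0, 53.2, 0.0, 55.3, 84.0, 121.1, 93.1, 59.5, 54.6, 111.3, 41.3.
Season total = 1322.3 DD.
Complete generations = ⌊1322.3 / 292⌋ = 4.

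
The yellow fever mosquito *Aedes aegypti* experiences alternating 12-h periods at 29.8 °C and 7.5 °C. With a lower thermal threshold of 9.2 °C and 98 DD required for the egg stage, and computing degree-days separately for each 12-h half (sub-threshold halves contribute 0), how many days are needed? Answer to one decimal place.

9.5 days

Day half: max(0, 29.8 − 9.2) × 0.5 = 20.6 × 0.5 = 10.30 DD.
Night half: max(0, 7.5 − 9.2) × 0.5 = 0.0 × 0.5 = 0.00 DD.
Per 24 h: 10.30 DD/day.
Duration = 98 / 10.30 = 9.515 ≈ 9.5 days.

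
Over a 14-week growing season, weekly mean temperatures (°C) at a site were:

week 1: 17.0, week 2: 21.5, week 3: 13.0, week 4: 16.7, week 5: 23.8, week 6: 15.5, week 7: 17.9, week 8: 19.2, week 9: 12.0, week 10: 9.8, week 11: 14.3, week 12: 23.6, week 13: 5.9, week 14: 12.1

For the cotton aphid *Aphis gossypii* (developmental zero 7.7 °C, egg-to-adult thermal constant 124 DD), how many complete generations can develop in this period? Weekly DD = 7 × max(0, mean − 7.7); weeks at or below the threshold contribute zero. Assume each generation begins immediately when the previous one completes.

Weekly DD (7 × max(0, T̄ − 7.7)): 65.1, 96.6, 37.1, 63.0, 112.7, 54.6, 71.4, 80.5, 30.1, 14.7, 46.2, 111.3, 0.0, 30.8.
Season total = 814.1 DD.
Complete generations = ⌊814.1 / 124⌋ = 6.

6 generations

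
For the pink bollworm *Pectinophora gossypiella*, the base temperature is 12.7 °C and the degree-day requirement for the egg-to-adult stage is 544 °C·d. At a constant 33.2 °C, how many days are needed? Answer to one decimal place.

26.5 days

Daily accumulation = 33.2 − 12.7 = 20.5 DD/day.
Duration = 544 / 20.5 = 26.537 ≈ 26.5 days.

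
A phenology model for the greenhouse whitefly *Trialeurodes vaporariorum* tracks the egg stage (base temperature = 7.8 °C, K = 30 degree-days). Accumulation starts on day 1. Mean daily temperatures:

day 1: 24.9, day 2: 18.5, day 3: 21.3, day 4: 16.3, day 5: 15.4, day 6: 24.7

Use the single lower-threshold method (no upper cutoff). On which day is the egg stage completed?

Daily DD above 7.8 °C: 17.1, 10.7, 13.5, 8.5, 7.6, 16.9.
Cumulative: 17.1, 27.8, 41.3, 49.8, 57.4, 74.3.
The total first reaches 30 DD on day 3.

day 3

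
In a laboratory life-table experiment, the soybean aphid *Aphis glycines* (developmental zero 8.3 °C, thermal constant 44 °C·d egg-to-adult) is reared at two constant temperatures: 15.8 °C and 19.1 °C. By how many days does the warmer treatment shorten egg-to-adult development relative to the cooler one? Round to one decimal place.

1.8 days

At 15.8 °C: 44 / (15.8 − 8.3) = 44 / 7.5 = 5.867 d.
At 19.1 °C: 44 / (19.1 − 8.3) = 44 / 10.8 = 4.074 d.
Difference = |5.867 − 4.074| = 1.793 ≈ 1.8 days.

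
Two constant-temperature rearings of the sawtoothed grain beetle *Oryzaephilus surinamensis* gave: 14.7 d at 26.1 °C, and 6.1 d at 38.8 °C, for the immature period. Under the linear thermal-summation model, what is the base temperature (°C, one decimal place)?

Linear rate model ⇒ the product D·(T − T_b) is constant across temperatures.
14.7·(26.1 − T_b) = 6.1·(38.8 − T_b)
T_b = (14.7·26.1 − 6.1·38.8) / (14.7 − 6.1) = 146.99 / 8.6 = 17.092 °C ≈ 17.1 °C.

17.1 °C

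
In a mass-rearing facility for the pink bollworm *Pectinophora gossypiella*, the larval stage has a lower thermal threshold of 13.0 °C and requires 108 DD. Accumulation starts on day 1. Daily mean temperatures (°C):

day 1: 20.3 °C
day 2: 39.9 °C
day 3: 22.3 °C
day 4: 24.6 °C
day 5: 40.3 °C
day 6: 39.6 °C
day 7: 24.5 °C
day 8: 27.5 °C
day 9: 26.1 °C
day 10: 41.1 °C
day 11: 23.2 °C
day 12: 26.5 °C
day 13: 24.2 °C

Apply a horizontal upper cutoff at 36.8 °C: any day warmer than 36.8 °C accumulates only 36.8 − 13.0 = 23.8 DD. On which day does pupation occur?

Daily DD above 13.0 °C (capped at 23.8): 7.3, 23.8, 9.3, 11.6, 23.8, 23.8, 11.5, 14.5, 13.1, 23.8, 10.2, 13.5, 11.2.
Cumulative: 7.3, 31.1, 40.4, 52.0, 75.8, 99.6, 111.1, 125.6, 138.7, 162.5, 172.7, 186.2, 197.4.
The total first reaches 108 DD on day 7.

day 7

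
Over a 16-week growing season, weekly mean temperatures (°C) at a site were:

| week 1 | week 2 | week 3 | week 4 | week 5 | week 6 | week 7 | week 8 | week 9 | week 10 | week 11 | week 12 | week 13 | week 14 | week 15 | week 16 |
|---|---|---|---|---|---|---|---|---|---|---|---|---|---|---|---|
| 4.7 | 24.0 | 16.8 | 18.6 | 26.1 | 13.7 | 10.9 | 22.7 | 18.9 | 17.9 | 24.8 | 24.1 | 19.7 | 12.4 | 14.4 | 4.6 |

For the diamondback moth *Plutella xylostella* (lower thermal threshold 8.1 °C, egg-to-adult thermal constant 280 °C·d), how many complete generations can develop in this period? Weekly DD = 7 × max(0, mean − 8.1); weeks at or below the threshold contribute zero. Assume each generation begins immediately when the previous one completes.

3 generations

Weekly DD (7 × max(0, T̄ − 8.1)): 0.0, 111.3, 60.9, 73.5, 126.0, 39.2, 19.6, 102.2, 75.6, 68.6, 116.9, 112.0, 81.2, 30.1, 44.1, 0.0.
Season total = 1061.2 DD.
Complete generations = ⌊1061.2 / 280⌋ = 3.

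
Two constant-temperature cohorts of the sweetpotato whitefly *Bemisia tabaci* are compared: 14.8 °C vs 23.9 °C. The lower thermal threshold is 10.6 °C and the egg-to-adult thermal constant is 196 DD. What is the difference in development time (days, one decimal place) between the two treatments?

31.9 days

At 14.8 °C: 196 / (14.8 − 10.6) = 196 / 4.2 = 46.667 d.
At 23.9 °C: 196 / (23.9 − 10.6) = 196 / 13.3 = 14.737 d.
Difference = |46.667 − 14.737| = 31.930 ≈ 31.9 days.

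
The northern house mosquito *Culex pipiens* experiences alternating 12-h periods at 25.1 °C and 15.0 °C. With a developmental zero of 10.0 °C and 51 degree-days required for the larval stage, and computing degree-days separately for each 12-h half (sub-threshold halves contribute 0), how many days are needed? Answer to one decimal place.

5.1 days

Day half: max(0, 25.1 − 10.0) × 0.5 = 15.1 × 0.5 = 7.55 DD.
Night half: max(0, 15.0 − 10.0) × 0.5 = 5.0 × 0.5 = 2.50 DD.
Per 24 h: 10.05 DD/day.
Duration = 51 / 10.05 = 5.075 ≈ 5.1 days.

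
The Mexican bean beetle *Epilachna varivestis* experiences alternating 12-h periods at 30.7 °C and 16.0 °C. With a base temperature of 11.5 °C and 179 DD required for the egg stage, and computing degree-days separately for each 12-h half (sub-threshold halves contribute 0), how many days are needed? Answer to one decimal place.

Day half: max(0, 30.7 − 11.5) × 0.5 = 19.2 × 0.5 = 9.60 DD.
Night half: max(0, 16.0 − 11.5) × 0.5 = 4.5 × 0.5 = 2.25 DD.
Per 24 h: 11.85 DD/day.
Duration = 179 / 11.85 = 15.105 ≈ 15.1 days.

15.1 days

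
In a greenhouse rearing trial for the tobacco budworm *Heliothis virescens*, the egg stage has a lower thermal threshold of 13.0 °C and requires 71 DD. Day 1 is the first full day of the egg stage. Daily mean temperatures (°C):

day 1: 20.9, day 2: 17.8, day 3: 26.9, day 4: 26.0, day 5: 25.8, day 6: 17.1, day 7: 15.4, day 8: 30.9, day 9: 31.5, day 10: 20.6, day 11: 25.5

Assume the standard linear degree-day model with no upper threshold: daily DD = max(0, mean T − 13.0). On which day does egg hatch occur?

Daily DD above 13.0 °C: 7.9, 4.8, 13.9, 13.0, 12.8, 4.1, 2.4, 17.9, 18.5, 7.6, 12.5.
Cumulative: 7.9, 12.7, 26.6, 39.6, 52.4, 56.5, 58.9, 76.8, 95.3, 102.9, 115.4.
The total first reaches 71 DD on day 8.

day 8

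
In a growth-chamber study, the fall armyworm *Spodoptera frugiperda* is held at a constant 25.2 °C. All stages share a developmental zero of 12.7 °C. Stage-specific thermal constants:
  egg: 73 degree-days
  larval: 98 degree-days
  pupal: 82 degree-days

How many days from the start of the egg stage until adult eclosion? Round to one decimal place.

Daily accumulation at 25.2 °C = 25.2 − 12.7 = 12.5 DD/day.
Total K = 73 + 98 + 82 = 253 DD.
Total duration = 253 / 12.5 = 20.240 ≈ 20.2 days.

20.2 days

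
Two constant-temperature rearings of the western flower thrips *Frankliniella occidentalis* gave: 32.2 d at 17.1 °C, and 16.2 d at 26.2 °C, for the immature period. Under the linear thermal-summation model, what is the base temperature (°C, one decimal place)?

Under the model K = D·(T − T_b), so D₁·(T₁ − T_b) = D₂·(T₂ − T_b).
32.2·(17.1 − T_b) = 16.2·(26.2 − T_b)
T_b = (32.2·17.1 − 16.2·26.2) / (32.2 − 16.2) = 126.18 / 16.0 = 7.886 °C ≈ 7.9 °C.

7.9 °C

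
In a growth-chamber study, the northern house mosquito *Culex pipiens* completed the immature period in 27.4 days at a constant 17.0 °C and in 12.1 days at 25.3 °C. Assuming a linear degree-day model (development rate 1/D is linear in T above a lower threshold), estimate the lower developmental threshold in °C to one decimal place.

Under the model K = D·(T − T_b), so D₁·(T₁ − T_b) = D₂·(T₂ − T_b).
27.4·(17.0 − T_b) = 12.1·(25.3 − T_b)
T_b = (27.4·17.0 − 12.1·25.3) / (27.4 − 12.1) = 159.67 / 15.3 = 10.436 °C ≈ 10.4 °C.

10.4 °C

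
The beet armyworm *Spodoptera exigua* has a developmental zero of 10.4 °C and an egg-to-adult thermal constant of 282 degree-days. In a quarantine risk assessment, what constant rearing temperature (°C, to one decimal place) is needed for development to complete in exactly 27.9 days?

20.5 °C

Required daily accumulation = 282 / 27.9 = 10.108 DD/day.
T = T_base + 10.108 = 10.4 + 10.108 = 20.508 ≈ 20.5 °C.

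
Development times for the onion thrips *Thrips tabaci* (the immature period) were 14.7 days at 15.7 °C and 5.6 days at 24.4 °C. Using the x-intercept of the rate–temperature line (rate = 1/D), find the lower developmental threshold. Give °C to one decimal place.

10.3 °C

Under the model K = D·(T − T_b), so D₁·(T₁ − T_b) = D₂·(T₂ − T_b).
14.7·(15.7 − T_b) = 5.6·(24.4 − T_b)
T_b = (14.7·15.7 − 5.6·24.4) / (14.7 − 5.6) = 94.15 / 9.1 = 10.346 °C ≈ 10.3 °C.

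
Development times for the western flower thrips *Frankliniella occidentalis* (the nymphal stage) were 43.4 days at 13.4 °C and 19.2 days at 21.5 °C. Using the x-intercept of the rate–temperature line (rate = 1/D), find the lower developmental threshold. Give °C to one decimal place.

Under the model K = D·(T − T_b), so D₁·(T₁ − T_b) = D₂·(T₂ − T_b).
43.4·(13.4 − T_b) = 19.2·(21.5 − T_b)
T_b = (43.4·13.4 − 19.2·21.5) / (43.4 − 19.2) = 168.76 / 24.2 = 6.974 °C ≈ 7.0 °C.

7.0 °C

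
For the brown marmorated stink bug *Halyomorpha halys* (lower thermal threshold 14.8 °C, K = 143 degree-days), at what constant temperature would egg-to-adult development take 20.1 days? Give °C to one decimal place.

Required daily accumulation = 143 / 20.1 = 7.114 DD/day.
T = T_base + 7.114 = 14.8 + 7.114 = 21.914 ≈ 21.9 °C.

21.9 °C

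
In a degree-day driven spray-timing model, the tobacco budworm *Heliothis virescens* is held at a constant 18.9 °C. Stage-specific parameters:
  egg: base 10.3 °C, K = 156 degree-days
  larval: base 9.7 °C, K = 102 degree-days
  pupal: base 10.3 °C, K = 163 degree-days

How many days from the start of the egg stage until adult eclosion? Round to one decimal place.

egg: 156 / (18.9 − 10.3) = 156 / 8.6 = 18.140 d.
larval: 102 / (18.9 − 9.7) = 102 / 9.2 = 11.087 d.
pupal: 163 / (18.9 − 10.3) = 163 / 8.6 = 18.953 d.
Sum = 48.180 ≈ 48.2 days.

48.2 days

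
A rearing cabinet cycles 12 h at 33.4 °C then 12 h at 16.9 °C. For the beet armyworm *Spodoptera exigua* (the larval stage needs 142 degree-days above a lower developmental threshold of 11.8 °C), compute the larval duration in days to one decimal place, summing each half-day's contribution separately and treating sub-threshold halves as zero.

10.6 days

Day half: max(0, 33.4 − 11.8) × 0.5 = 21.6 × 0.5 = 10.80 DD.
Night half: max(0, 16.9 − 11.8) × 0.5 = 5.1 × 0.5 = 2.55 DD.
Per 24 h: 13.35 DD/day.
Duration = 142 / 13.35 = 10.637 ≈ 10.6 days.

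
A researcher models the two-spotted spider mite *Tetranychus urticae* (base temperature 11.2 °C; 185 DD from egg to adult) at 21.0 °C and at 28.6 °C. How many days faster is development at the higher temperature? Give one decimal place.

8.2 days

At 21.0 °C: 185 / (21.0 − 11.2) = 185 / 9.8 = 18.878 d.
At 28.6 °C: 185 / (28.6 − 11.2) = 185 / 17.4 = 10.632 d.
Difference = |18.878 − 10.632| = 8.245 ≈ 8.2 days.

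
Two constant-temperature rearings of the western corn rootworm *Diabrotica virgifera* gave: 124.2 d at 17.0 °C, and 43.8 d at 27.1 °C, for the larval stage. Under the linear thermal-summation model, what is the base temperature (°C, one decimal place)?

Under the model K = D·(T − T_b), so D₁·(T₁ − T_b) = D₂·(T₂ − T_b).
124.2·(17.0 − T_b) = 43.8·(27.1 − T_b)
T_b = (124.2·17.0 − 43.8·27.1) / (124.2 − 43.8) = 924.42 / 80.4 = 11.498 °C ≈ 11.5 °C.

11.5 °C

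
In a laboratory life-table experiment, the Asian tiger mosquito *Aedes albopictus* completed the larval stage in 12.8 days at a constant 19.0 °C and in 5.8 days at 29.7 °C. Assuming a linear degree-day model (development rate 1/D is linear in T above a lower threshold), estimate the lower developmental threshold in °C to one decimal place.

10.1 °C

Equal thermal constants: D₁(T₁ − T_b) = D₂(T₂ − T_b).
12.8·(19.0 − T_b) = 5.8·(29.7 − T_b)
T_b = (12.8·19.0 − 5.8·29.7) / (12.8 − 5.8) = 70.94 / 7.0 = 10.134 °C ≈ 10.1 °C.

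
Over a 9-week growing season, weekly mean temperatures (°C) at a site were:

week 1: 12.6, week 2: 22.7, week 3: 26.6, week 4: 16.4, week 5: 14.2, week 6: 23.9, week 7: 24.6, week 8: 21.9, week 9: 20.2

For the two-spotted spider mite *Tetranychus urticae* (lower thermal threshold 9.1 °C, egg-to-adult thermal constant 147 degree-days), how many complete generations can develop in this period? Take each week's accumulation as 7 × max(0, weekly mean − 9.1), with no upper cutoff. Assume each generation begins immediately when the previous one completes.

Weekly DD (7 × max(0, T̄ − 9.1)): 24.5, 95.2, 122.5, 51.1, 35.7, 103.6, 108.5, 89.6, 77.7.
Season total = 708.4 DD.
Complete generations = ⌊708.4 / 147⌋ = 4.

4 generations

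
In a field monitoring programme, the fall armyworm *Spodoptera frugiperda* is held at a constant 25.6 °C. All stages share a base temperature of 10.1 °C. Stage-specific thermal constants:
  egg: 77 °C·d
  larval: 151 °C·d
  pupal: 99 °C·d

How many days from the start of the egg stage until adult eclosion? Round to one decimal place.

21.1 days

Daily accumulation at 25.6 °C = 25.6 − 10.1 = 15.5 DD/day.
Total K = 77 + 151 + 99 = 327 DD.
Total duration = 327 / 15.5 = 21.097 ≈ 21.1 days.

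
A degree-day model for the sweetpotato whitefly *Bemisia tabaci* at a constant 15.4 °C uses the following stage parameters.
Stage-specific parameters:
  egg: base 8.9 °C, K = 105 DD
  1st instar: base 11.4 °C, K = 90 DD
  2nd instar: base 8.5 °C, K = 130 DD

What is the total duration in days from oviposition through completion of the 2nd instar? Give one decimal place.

egg: 105 / (15.4 − 8.9) = 105 / 6.5 = 16.154 d.
1st instar: 90 / (15.4 − 11.4) = 90 / 4.0 = 22.500 d.
2nd instar: 130 / (15.4 − 8.5) = 130 / 6.9 = 18.841 d.
Sum = 57.494 ≈ 57.5 days.

57.5 days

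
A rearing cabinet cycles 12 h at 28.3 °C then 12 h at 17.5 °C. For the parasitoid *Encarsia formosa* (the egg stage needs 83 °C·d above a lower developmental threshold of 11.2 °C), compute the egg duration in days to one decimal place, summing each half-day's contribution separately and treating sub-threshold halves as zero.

7.1 days

Day half: max(0, 28.3 − 11.2) × 0.5 = 17.1 × 0.5 = 8.55 DD.
Night half: max(0, 17.5 − 11.2) × 0.5 = 6.3 × 0.5 = 3.15 DD.
Per 24 h: 11.70 DD/day.
Duration = 83 / 11.70 = 7.094 ≈ 7.1 days.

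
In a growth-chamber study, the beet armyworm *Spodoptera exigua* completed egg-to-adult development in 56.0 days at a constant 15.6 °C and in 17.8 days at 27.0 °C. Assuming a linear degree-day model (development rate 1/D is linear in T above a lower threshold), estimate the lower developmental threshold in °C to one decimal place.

10.3 °C

Linear rate model ⇒ the product D·(T − T_b) is constant across temperatures.
56.0·(15.6 − T_b) = 17.8·(27.0 − T_b)
T_b = (56.0·15.6 − 17.8·27.0) / (56.0 − 17.8) = 393.00 / 38.2 = 10.288 °C ≈ 10.3 °C.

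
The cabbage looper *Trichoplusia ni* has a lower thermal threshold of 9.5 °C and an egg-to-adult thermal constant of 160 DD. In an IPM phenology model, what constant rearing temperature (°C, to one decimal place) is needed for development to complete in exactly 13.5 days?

21.4 °C

Required daily accumulation = 160 / 13.5 = 11.852 DD/day.
T = T_base + 11.852 = 9.5 + 11.852 = 21.352 ≈ 21.4 °C.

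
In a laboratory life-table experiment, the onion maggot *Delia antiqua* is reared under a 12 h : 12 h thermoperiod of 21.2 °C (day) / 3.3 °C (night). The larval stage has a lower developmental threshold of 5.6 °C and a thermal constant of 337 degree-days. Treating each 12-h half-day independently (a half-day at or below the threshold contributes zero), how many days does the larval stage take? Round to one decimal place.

Day half: max(0, 21.2 − 5.6) × 0.5 = 15.6 × 0.5 = 7.80 DD.
Night half: max(0, 3.3 − 5.6) × 0.5 = 0.0 × 0.5 = 0.00 DD.
Per 24 h: 7.80 DD/day.
Duration = 337 / 7.80 = 43.205 ≈ 43.2 days.

43.2 days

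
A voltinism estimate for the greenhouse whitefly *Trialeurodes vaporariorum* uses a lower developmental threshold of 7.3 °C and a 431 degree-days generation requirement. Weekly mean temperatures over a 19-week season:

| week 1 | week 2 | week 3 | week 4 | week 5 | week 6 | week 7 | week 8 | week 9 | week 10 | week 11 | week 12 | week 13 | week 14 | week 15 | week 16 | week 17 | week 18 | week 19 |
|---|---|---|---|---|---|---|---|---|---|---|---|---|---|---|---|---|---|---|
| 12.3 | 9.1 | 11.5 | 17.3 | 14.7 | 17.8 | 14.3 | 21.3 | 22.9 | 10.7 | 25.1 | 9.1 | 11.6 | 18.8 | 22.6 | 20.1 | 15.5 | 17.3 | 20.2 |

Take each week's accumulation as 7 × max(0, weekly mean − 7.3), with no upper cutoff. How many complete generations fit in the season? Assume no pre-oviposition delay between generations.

Weekly DD (7 × max(0, T̄ − 7.3)): 35.0, 12.6, 29.4, 70.0, 51.8, 73.5, 49.0, 98.0, 109.2, 23.8, 124.6, 12.6, 30.1, 80.5, 107.1, 89.6, 57.4, 70.0, 90.3.
Season total = 1214.5 DD.
Complete generations = ⌊1214.5 / 431⌋ = 2.

2 generations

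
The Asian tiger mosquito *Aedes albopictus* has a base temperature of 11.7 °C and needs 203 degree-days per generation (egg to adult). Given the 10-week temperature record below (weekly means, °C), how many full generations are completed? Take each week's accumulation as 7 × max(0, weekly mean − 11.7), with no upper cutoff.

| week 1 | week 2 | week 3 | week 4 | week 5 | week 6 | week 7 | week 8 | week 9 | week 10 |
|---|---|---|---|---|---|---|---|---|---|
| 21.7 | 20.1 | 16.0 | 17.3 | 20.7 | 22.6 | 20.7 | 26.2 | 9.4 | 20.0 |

Weekly DD (7 × max(0, T̄ − 11.7)): 70.0, 58.8, 30.1, 39.2, 63.0, 76.3, 63.0, 101.5, 0.0, 58.1.
Season total = 560.0 DD.
Complete generations = ⌊560.0 / 203⌋ = 2.

2 generations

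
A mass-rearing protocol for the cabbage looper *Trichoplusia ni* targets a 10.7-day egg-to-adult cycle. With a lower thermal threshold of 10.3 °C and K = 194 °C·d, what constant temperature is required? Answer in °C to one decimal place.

28.4 °C

Required daily accumulation = 194 / 10.7 = 18.131 DD/day.
T = T_base + 18.131 = 10.3 + 18.131 = 28.431 ≈ 28.4 °C.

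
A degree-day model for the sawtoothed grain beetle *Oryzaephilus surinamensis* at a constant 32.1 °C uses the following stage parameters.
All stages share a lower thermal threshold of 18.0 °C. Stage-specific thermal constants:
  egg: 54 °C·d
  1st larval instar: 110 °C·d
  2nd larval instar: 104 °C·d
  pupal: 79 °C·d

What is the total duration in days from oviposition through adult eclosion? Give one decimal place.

Daily accumulation at 32.1 °C = 32.1 − 18.0 = 14.1 DD/day.
Total K = 54 + 110 + 104 + 79 = 347 DD.
Total duration = 347 / 14.1 = 24.610 ≈ 24.6 days.

24.6 days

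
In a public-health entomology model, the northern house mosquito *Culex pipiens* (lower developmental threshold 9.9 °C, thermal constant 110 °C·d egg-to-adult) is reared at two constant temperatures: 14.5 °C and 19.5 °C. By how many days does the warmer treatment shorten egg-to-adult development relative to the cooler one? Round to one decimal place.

At 14.5 °C: 110 / (14.5 − 9.9) = 110 / 4.6 = 23.913 d.
At 19.5 °C: 110 / (19.5 − 9.9) = 110 / 9.6 = 11.458 d.
Difference = |23.913 − 11.458| = 12.455 ≈ 12.5 days.

12.5 days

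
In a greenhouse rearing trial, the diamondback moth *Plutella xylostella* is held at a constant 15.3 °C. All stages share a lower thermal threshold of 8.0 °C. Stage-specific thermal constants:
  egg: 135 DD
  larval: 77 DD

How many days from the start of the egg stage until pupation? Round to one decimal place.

29.0 days

Daily accumulation at 15.3 °C = 15.3 − 8.0 = 7.3 DD/day.
Total K = 135 + 77 = 212 DD.
Total duration = 212 / 7.3 = 29.041 ≈ 29.0 days.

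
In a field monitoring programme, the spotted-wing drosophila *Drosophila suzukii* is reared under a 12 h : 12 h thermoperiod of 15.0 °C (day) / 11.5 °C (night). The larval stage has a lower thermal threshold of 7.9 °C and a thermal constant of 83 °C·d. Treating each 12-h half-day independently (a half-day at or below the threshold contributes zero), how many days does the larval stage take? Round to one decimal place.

Day half: max(0, 15.0 − 7.9) × 0.5 = 7.1 × 0.5 = 3.55 DD.
Night half: max(0, 11.5 − 7.9) × 0.5 = 3.6 × 0.5 = 1.80 DD.
Per 24 h: 5.35 DD/day.
Duration = 83 / 5.35 = 15.514 ≈ 15.5 days.

15.5 days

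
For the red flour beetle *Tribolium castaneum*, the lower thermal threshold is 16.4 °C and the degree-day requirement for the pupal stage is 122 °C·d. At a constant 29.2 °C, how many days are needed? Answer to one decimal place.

Daily accumulation = 29.2 − 16.4 = 12.8 DD/day.
Duration = 122 / 12.8 = 9.531 ≈ 9.5 days.

9.5 days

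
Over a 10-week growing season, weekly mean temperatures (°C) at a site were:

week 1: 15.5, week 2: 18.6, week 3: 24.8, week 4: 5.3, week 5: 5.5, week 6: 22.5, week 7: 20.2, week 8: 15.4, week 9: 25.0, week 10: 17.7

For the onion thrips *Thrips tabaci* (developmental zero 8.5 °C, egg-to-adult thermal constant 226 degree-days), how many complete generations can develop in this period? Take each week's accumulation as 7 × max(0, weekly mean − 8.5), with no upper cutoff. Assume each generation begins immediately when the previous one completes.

Weekly DD (7 × max(0, T̄ − 8.5)): 49.0, 70.7, 114.1, 0.0, 0.0, 98.0, 81.9, 48.3, 115.5, 64.4.
Season total = 641.9 DD.
Complete generations = ⌊641.9 / 226⌋ = 2.

2 generations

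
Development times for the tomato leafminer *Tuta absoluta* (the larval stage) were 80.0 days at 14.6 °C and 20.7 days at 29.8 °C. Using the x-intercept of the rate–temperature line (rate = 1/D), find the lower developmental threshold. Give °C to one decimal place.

Equal thermal constants: D₁(T₁ − T_b) = D₂(T₂ − T_b).
80.0·(14.6 − T_b) = 20.7·(29.8 − T_b)
T_b = (80.0·14.6 − 20.7·29.8) / (80.0 − 20.7) = 551.14 / 59.3 = 9.294 °C ≈ 9.3 °C.

9.3 °C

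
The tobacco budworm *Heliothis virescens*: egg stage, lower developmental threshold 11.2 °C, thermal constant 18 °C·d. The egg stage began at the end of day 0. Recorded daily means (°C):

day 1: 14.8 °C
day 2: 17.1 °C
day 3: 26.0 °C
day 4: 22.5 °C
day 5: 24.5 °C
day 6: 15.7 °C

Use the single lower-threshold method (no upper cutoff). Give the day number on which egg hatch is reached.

Daily DD above 11.2 °C: 3.6, 5.9, 14.8, 11.3, 13.3, 4.5.
Cumulative: 3.6, 9.5, 24.3, 35.6, 48.9, 53.4.
The total first reaches 18 DD on day 3.

day 3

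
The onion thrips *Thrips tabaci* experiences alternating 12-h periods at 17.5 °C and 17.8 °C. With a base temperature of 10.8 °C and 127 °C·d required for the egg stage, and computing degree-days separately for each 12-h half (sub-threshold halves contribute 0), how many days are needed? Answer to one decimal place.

18.5 days

Day half: max(0, 17.5 − 10.8) × 0.5 = 6.7 × 0.5 = 3.35 DD.
Night half: max(0, 17.8 − 10.8) × 0.5 = 7.0 × 0.5 = 3.50 DD.
Per 24 h: 6.85 DD/day.
Duration = 127 / 6.85 = 18.540 ≈ 18.5 days.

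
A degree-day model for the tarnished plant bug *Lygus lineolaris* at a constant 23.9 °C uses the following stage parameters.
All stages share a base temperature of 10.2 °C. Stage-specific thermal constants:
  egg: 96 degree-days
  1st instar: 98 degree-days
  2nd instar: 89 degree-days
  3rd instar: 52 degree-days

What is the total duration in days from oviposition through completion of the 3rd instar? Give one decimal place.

Daily accumulation at 23.9 °C = 23.9 − 10.2 = 13.7 DD/day.
Total K = 96 + 98 + 89 + 52 = 335 DD.
Total duration = 335 / 13.7 = 24.453 ≈ 24.5 days.

24.5 days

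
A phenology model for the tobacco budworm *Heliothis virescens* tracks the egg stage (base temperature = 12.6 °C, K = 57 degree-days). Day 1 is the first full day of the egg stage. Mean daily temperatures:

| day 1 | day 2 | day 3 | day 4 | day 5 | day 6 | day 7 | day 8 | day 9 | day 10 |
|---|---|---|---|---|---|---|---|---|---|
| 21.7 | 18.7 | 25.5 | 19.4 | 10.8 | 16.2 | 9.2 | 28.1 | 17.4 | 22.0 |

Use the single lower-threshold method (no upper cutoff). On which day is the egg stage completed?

day 9

Daily DD above 12.6 °C: 9.1, 6.1, 12.9, 6.8, 0.0, 3.6, 0.0, 15.5, 4.8, 9.4.
Cumulative: 9.1, 15.2, 28.1, 34.9, 34.9, 38.5, 38.5, 54.0, 58.8, 68.2.
The total first reaches 57 DD on day 9.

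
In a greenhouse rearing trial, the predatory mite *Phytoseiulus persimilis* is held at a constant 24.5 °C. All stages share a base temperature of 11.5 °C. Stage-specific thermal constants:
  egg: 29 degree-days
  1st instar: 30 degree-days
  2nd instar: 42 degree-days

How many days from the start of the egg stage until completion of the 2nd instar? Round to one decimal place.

Daily accumulation at 24.5 °C = 24.5 − 11.5 = 13.0 DD/day.
Total K = 29 + 30 + 42 = 101 DD.
Total duration = 101 / 13.0 = 7.769 ≈ 7.8 days.

7.8 days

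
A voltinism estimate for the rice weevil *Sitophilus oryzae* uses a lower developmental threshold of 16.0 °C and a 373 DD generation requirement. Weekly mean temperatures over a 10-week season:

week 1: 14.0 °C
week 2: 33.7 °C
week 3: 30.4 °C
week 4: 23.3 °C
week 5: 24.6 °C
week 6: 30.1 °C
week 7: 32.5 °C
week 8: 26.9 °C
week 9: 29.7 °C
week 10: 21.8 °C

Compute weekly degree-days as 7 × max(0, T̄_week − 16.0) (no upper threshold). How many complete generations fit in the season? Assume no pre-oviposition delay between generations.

Weekly DD (7 × max(0, T̄ − 16.0)): 0.0, 123.9, 100.8, 51.1, 60.2, 98.7, 115.5, 76.3, 95.9, 40.6.
Season total = 763.0 DD.
Complete generations = ⌊763.0 / 373⌋ = 2.

2 generations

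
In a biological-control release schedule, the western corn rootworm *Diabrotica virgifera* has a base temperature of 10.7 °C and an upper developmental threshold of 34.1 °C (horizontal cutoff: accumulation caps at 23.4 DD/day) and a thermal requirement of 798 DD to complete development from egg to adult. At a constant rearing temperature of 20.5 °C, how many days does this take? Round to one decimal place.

Daily accumulation = 20.5 − 10.7 = 9.8 DD/day.
Duration = 798 / 9.8 = 81.429 ≈ 81.4 days.

81.4 days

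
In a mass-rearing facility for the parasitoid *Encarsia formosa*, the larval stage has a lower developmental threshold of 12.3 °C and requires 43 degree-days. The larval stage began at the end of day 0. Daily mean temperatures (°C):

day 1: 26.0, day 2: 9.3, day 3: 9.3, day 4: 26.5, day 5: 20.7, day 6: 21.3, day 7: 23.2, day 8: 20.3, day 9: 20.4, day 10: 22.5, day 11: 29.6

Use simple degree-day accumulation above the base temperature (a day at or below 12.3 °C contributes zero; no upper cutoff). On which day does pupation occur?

Daily DD above 12.3 °C: 13.7, 0.0, 0.0, 14.2, 8.4, 9.0, 10.9, 8.0, 8.1, 10.2, 17.3.
Cumulative: 13.7, 13.7, 13.7, 27.9, 36.3, 45.3, 56.2, 64.2, 72.3, 82.5, 99.8.
The total first reaches 43 DD on day 6.

day 6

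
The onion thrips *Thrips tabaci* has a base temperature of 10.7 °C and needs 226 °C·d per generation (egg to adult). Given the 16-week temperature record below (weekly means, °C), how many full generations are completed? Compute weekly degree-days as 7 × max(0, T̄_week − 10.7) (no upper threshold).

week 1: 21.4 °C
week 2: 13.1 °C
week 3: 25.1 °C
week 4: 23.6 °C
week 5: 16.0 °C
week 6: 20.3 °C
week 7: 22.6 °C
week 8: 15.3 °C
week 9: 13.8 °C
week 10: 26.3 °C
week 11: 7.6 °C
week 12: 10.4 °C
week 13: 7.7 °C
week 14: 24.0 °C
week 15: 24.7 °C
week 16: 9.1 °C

Weekly DD (7 × max(0, T̄ − 10.7)): 74.9, 16.8, 100.8, 90.3, 37.1, 67.2, 83.3, 32.2, 21.7, 109.2, 0.0, 0.0, 0.0, 93.1, 98.0, 0.0.
Season total = 824.6 DD.
Complete generations = ⌊824.6 / 226⌋ = 3.

3 generations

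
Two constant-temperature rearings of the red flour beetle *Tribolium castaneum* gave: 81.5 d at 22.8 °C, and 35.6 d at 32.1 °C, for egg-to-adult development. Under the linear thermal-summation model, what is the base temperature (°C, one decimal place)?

15.6 °C

Under the model K = D·(T − T_b), so D₁·(T₁ − T_b) = D₂·(T₂ − T_b).
81.5·(22.8 − T_b) = 35.6·(32.1 − T_b)
T_b = (81.5·22.8 − 35.6·32.1) / (81.5 − 35.6) = 715.44 / 45.9 = 15.587 °C ≈ 15.6 °C.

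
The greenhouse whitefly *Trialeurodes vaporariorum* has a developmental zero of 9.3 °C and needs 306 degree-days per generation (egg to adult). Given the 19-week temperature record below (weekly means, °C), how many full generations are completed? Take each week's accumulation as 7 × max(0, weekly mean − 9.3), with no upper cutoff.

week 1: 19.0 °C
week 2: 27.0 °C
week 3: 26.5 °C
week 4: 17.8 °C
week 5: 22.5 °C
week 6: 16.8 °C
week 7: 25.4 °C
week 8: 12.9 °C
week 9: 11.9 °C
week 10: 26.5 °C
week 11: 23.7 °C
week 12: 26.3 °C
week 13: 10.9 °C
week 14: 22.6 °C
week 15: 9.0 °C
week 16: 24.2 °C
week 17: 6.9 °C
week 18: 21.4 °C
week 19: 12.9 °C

4 generations

Weekly DD (7 × max(0, T̄ − 9.3)): 67.9, 123.9, 120.4, 59.5, 92.4, 52.5, 112.7, 25.2, 18.2, 120.4, 100.8, 119.0, 11.2, 93.1, 0.0, 104.3, 0.0, 84.7, 25.2.
Season total = 1331.4 DD.
Complete generations = ⌊1331.4 / 306⌋ = 4.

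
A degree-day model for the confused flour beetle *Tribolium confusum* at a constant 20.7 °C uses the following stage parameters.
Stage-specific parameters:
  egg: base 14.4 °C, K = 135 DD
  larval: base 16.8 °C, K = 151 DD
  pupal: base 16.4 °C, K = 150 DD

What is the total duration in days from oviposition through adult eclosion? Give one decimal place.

egg: 135 / (20.7 − 14.4) = 135 / 6.3 = 21.429 d.
larval: 151 / (20.7 − 16.8) = 151 / 3.9 = 38.718 d.
pupal: 150 / (20.7 − 16.4) = 150 / 4.3 = 34.884 d.
Sum = 95.030 ≈ 95.0 days.

95.0 days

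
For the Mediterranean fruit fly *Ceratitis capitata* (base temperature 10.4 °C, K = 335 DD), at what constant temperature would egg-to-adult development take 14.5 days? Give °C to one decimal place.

33.5 °C

Required daily accumulation = 335 / 14.5 = 23.103 DD/day.
T = T_base + 23.103 = 10.4 + 23.103 = 33.503 ≈ 33.5 °C.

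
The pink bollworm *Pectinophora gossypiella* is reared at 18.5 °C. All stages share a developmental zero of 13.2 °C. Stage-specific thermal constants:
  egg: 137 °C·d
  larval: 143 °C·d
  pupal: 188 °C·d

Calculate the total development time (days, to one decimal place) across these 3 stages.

Daily accumulation at 18.5 °C = 18.5 − 13.2 = 5.3 DD/day.
Total K = 137 + 143 + 188 = 468 DD.
Total duration = 468 / 5.3 = 88.302 ≈ 88.3 days.

88.3 days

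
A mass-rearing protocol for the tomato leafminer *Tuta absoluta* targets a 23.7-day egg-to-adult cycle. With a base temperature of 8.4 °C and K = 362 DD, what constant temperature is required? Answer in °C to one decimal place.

Required daily accumulation = 362 / 23.7 = 15.274 DD/day.
T = T_base + 15.274 = 8.4 + 15.274 = 23.674 ≈ 23.7 °C.

23.7 °C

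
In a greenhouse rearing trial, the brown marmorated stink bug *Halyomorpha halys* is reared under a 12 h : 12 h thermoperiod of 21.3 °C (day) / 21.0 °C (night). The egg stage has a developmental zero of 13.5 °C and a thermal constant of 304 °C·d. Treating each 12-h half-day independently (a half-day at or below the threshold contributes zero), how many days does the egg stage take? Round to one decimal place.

39.7 days

Day half: max(0, 21.3 − 13.5) × 0.5 = 7.8 × 0.5 = 3.90 DD.
Night half: max(0, 21.0 − 13.5) × 0.5 = 7.5 × 0.5 = 3.75 DD.
Per 24 h: 7.65 DD/day.
Duration = 304 / 7.65 = 39.739 ≈ 39.7 days.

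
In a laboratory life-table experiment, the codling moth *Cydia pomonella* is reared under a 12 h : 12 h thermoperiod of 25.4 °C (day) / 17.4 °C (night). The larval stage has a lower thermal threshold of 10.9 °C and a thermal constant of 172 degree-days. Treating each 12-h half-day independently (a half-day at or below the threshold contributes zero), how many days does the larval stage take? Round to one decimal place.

16.4 days

Day half: max(0, 25.4 − 10.9) × 0.5 = 14.5 × 0.5 = 7.25 DD.
Night half: max(0, 17.4 − 10.9) × 0.5 = 6.5 × 0.5 = 3.25 DD.
Per 24 h: 10.50 DD/day.
Duration = 172 / 10.50 = 16.381 ≈ 16.4 days.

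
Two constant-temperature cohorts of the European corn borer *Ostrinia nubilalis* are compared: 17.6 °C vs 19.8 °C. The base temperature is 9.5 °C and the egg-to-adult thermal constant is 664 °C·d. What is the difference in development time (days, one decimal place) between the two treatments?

At 17.6 °C: 664 / (17.6 − 9.5) = 664 / 8.1 = 81.975 d.
At 19.8 °C: 664 / (19.8 − 9.5) = 664 / 10.3 = 64.466 d.
Difference = |81.975 − 64.466| = 17.509 ≈ 17.5 days.

17.5 days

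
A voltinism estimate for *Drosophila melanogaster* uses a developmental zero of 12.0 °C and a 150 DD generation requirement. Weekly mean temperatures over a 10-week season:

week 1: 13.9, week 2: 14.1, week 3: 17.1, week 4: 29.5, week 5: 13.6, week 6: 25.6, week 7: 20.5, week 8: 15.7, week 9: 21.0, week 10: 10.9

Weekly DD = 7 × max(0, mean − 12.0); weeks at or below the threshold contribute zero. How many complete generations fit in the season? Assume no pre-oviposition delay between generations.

2 generations

Weekly DD (7 × max(0, T̄ − 12.0)): 13.3, 14.7, 35.7, 122.5, 11.2, 95.2, 59.5, 25.9, 63.0, 0.0.
Season total = 441.0 DD.
Complete generations = ⌊441.0 / 150⌋ = 2.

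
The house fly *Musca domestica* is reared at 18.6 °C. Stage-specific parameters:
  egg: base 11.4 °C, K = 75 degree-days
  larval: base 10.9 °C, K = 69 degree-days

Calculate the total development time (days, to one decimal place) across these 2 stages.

egg: 75 / (18.6 − 11.4) = 75 / 7.2 = 10.417 d.
larval: 69 / (18.6 − 10.9) = 69 / 7.7 = 8.961 d.
Sum = 19.378 ≈ 19.4 days.

19.4 days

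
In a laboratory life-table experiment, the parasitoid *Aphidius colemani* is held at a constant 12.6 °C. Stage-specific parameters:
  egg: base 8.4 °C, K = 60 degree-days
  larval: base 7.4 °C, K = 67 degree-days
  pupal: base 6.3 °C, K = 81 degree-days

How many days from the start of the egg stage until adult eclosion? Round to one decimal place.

egg: 60 / (12.6 − 8.4) = 60 / 4.2 = 14.286 d.
larval: 67 / (12.6 − 7.4) = 67 / 5.2 = 12.885 d.
pupal: 81 / (12.6 − 6.3) = 81 / 6.3 = 12.857 d.
Sum = 40.027 ≈ 40.0 days.

40.0 days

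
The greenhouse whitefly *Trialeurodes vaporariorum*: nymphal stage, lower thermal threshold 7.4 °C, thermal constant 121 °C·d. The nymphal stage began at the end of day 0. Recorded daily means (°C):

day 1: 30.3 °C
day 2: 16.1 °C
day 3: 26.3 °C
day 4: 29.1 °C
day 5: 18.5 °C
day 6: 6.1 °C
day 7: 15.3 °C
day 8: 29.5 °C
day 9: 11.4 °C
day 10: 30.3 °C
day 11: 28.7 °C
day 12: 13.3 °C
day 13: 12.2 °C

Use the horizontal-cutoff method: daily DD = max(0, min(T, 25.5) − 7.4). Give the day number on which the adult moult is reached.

day 10

Daily DD above 7.4 °C (capped at 18.1): 18.1, 8.7, 18.1, 18.1, 11.1, 0.0, 7.9, 18.1, 4.0, 18.1, 18.1, 5.9, 4.8.
Cumulative: 18.1, 26.8, 44.9, 63.0, 74.1, 74.1, 82.0, 100.1, 104.1, 122.2, 140.3, 146.2, 151.0.
The total first reaches 121 DD on day 10.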